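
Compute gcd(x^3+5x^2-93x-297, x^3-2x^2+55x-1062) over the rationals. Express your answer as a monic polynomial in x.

x-9

By polynomial division,
  x^3+5x^2-93x-297 = (x^3-2x^2+55x-1062) + (7x^2-148x+765)
  x^3-2x^2+55x-1062 = ((1/7)x+134/49)(7x^2-148x+765) + ((17172/49)x-154548/49)
  7x^2-148x+765 = ((343/17172)x-4165/17172)((17172/49)x-154548/49) + (0)
Last nonzero remainder: (17172/49)x-154548/49. Dividing through by 17172/49 gives the monic gcd x-9.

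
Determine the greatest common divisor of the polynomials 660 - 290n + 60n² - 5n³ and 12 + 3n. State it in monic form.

By polynomial division,
  -5n³ + 60n² - 290n + 660 = (-(5/3)n² + (80/3)n - 610/3)(3n + 12) + (3100)
  3n + 12 = ((3/3100)n + 3/775)(3100) + (0)
The last nonzero remainder is the constant 3100, so the polynomials are coprime and gcd = 1.

1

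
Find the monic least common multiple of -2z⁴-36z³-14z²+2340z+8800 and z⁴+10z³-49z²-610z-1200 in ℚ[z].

Repeated division with remainder:
  -2z⁴-36z³-14z²+2340z+8800 = (-2)(z⁴+10z³-49z²-610z-1200) + (-16z³-112z²+1120z+6400)
  z⁴+10z³-49z²-610z-1200 = (-(1/16)z-3/16)(-16z³-112z²+1120z+6400) + (0)
Last nonzero remainder: -16z³-112z²+1120z+6400. Dividing through by -16 gives the monic gcd z³+7z²-70z-400.
Then lcm(f, g) = f·g / gcd(f, g); expanding and making the result monic gives the answer.

z⁵+21z⁴+61z³-1149z²-7910z-13200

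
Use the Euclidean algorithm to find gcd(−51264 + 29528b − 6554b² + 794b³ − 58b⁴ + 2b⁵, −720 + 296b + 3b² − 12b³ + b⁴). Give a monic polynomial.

Apply the Euclidean algorithm:
  2b⁵ − 58b⁴ + 794b³ − 6554b² + 29528b − 51264 = (2b − 34)(b⁴ − 12b³ + 3b² + 296b − 720) + (380b³ − 7044b² + 41032b − 75744)
  b⁴ − 12b³ + 3b² + 296b − 720 = ((1/380)b + 621/36100)(380b³ − 7044b² + 41032b − 75744) + ((146146/9025)b² − (1899898/9025)b + 5261256/9025)
  380b³ − 7044b² + 41032b − 75744 = ((1714750/73073)b − 9494300/73073)((146146/9025)b² − (1899898/9025)b + 5261256/9025) + (0)
Last nonzero remainder: (146146/9025)b² − (1899898/9025)b + 5261256/9025. Dividing through by 146146/9025 gives the monic gcd b² − 13b + 36.

36 − 13b + b²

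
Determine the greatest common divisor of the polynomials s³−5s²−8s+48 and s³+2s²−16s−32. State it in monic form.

s−4

Apply the Euclidean algorithm:
  s³−5s²−8s+48 = (s³+2s²−16s−32) + (−7s²+8s+80)
  s³+2s²−16s−32 = (−(1/7)s−22/49)(−7s²+8s+80) + (−(48/49)s+192/49)
  −7s²+8s+80 = ((343/48)s+245/12)(−(48/49)s+192/49) + (0)
Last nonzero remainder: −(48/49)s+192/49. Dividing through by −48/49 gives the monic gcd s−4.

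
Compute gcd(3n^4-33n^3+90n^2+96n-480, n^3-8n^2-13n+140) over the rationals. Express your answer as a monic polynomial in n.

Euclidean algorithm in ℚ[n]:
  3n^4-33n^3+90n^2+96n-480 = (3n-9)(n^3-8n^2-13n+140) + (57n^2-441n+780)
  n^3-8n^2-13n+140 = ((1/57)n-5/1083)(57n^2-441n+780) + (-(10368/361)n+51840/361)
  57n^2-441n+780 = (-(6859/3456)n+4693/864)(-(10368/361)n+51840/361) + (0)
Last nonzero remainder: -(10368/361)n+51840/361. Dividing through by -10368/361 gives the monic gcd n-5.

n-5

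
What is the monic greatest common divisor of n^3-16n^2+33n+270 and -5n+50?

n-10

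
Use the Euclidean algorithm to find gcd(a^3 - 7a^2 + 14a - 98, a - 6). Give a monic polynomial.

1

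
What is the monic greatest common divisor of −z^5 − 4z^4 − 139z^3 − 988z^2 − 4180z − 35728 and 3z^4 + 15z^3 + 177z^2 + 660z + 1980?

Euclidean algorithm in ℚ[z]:
  −z^5 − 4z^4 − 139z^3 − 988z^2 − 4180z − 35728 = (−(1/3)z + 1/3)(3z^4 + 15z^3 + 177z^2 + 660z + 1980) + (−85z^3 − 827z^2 − 3740z − 36388)
  3z^4 + 15z^3 + 177z^2 + 660z + 1980 = (−(3/85)z + 1206/7225)(−85z^3 − 827z^2 − 3740z − 36388) + ((1322487/7225)z^2 + 58189428/7225)
  −85z^3 − 827z^2 − 3740z − 36388 = (−(614125/1322487)z − 5975075/1322487)((1322487/7225)z^2 + 58189428/7225) + (0)
Last nonzero remainder: (1322487/7225)z^2 + 58189428/7225. Dividing through by 1322487/7225 gives the monic gcd z^2 + 44.

z^2 + 44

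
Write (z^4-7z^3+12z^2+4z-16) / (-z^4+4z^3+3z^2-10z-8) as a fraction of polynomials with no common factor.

Euclidean algorithm in ℚ[z]:
  z^4-7z^3+12z^2+4z-16 = (-1)(-z^4+4z^3+3z^2-10z-8) + (-3z^3+15z^2-6z-24)
  -z^4+4z^3+3z^2-10z-8 = ((1/3)z+1/3)(-3z^3+15z^2-6z-24) + (0)
Last nonzero remainder: -3z^3+15z^2-6z-24. Dividing through by -3 gives the monic gcd z^3-5z^2+2z+8.
Cancel z^3-5z^2+2z+8 from numerator and denominator to get the reduced form.

(-z+2)/(z+1)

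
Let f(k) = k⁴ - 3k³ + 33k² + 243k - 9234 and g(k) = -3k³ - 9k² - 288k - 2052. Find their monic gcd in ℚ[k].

By polynomial division,
  k⁴ - 3k³ + 33k² + 243k - 9234 = (-(1/3)k + 2)(-3k³ - 9k² - 288k - 2052) + (-45k² + 135k - 5130)
  -3k³ - 9k² - 288k - 2052 = ((1/15)k + 2/5)(-45k² + 135k - 5130) + (0)
Last nonzero remainder: -45k² + 135k - 5130. Dividing through by -45 gives the monic gcd k² - 3k + 114.

k² - 3k + 114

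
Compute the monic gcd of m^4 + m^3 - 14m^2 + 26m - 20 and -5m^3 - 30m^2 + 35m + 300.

m + 5

By polynomial division,
  m^4 + m^3 - 14m^2 + 26m - 20 = (-(1/5)m + 1)(-5m^3 - 30m^2 + 35m + 300) + (23m^2 + 51m - 320)
  -5m^3 - 30m^2 + 35m + 300 = (-(5/23)m - 435/529)(23m^2 + 51m - 320) + ((3900/529)m + 19500/529)
  23m^2 + 51m - 320 = ((12167/3900)m - 8464/975)((3900/529)m + 19500/529) + (0)
Last nonzero remainder: (3900/529)m + 19500/529. Dividing through by 3900/529 gives the monic gcd m + 5.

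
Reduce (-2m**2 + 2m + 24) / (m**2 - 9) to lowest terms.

(-2m + 8)/(m - 3)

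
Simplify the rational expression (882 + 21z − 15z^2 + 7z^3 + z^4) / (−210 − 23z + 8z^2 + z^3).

(21 − 6z + z^2)/(−5 + z)

Euclidean algorithm in ℚ[z]:
  z^4 + 7z^3 − 15z^2 + 21z + 882 = (z − 1)(z^3 + 8z^2 − 23z − 210) + (16z^2 + 208z + 672)
  z^3 + 8z^2 − 23z − 210 = ((1/16)z − 5/16)(16z^2 + 208z + 672) + (0)
Last nonzero remainder: 16z^2 + 208z + 672. Dividing through by 16 gives the monic gcd z^2 + 13z + 42.
Cancel z^2 + 13z + 42 from numerator and denominator to get the reduced form.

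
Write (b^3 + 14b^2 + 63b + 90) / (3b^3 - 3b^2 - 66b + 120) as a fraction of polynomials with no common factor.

(b^2 + 9b + 18)/(3b^2 - 18b + 24)

By polynomial division,
  b^3 + 14b^2 + 63b + 90 = (1/3)(3b^3 - 3b^2 - 66b + 120) + (15b^2 + 85b + 50)
  3b^3 - 3b^2 - 66b + 120 = ((1/5)b - 4/3)(15b^2 + 85b + 50) + ((112/3)b + 560/3)
  15b^2 + 85b + 50 = ((45/112)b + 15/56)((112/3)b + 560/3) + (0)
Last nonzero remainder: (112/3)b + 560/3. Dividing through by 112/3 gives the monic gcd b + 5.
Cancel b + 5 from numerator and denominator to get the reduced form.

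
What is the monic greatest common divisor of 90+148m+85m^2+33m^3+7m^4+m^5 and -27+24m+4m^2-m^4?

9+4m+m^2

By polynomial division,
  m^5+7m^4+33m^3+85m^2+148m+90 = (-m-7)(-m^4+4m^2+24m-27) + (37m^3+137m^2+289m-99)
  -m^4+4m^2+24m-27 = (-(1/37)m+137/1369)(37m^3+137m^2+289m-99) + (-(2600/1369)m^2-(10400/1369)m-23400/1369)
  37m^3+137m^2+289m-99 = (-(50653/2600)m+15059/2600)(-(2600/1369)m^2-(10400/1369)m-23400/1369) + (0)
Last nonzero remainder: -(2600/1369)m^2-(10400/1369)m-23400/1369. Dividing through by -2600/1369 gives the monic gcd m^2+4m+9.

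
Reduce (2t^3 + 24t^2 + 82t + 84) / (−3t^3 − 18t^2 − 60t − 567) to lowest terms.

Apply the Euclidean algorithm:
  2t^3 + 24t^2 + 82t + 84 = (−2/3)(−3t^3 − 18t^2 − 60t − 567) + (12t^2 + 42t − 294)
  −3t^3 − 18t^2 − 60t − 567 = (−(1/4)t − 5/8)(12t^2 + 42t − 294) + (−(429/4)t − 3003/4)
  12t^2 + 42t − 294 = (−(16/143)t + 56/143)(−(429/4)t − 3003/4) + (0)
Last nonzero remainder: −(429/4)t − 3003/4. Dividing through by −429/4 gives the monic gcd t + 7.
Cancel t + 7 from numerator and denominator to get the reduced form.

(−2t^2 − 10t − 12)/(3t^2 − 3t + 81)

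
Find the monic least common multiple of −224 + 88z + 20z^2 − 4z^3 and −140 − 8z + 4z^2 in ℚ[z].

Euclidean algorithm in ℚ[z]:
  −4z^3 + 20z^2 + 88z − 224 = (−z + 3)(4z^2 − 8z − 140) + (−28z + 196)
  4z^2 − 8z − 140 = (−(1/7)z − 5/7)(−28z + 196) + (0)
Last nonzero remainder: −28z + 196. Dividing through by −28 gives the monic gcd z − 7.
Then lcm(f, g) = f·g / gcd(f, g); expanding and making the result monic gives the answer.

280 − 54z − 47z^2 + z^4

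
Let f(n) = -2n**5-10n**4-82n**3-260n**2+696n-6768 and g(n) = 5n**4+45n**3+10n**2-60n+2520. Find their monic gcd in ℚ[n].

n**3+2n**2-12n+72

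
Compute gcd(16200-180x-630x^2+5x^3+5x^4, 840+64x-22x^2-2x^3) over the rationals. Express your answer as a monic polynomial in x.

-60+4x+x^2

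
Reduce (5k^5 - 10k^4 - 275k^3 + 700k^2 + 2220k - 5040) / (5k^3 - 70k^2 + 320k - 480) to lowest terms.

(k^3 + 8k^2 + k - 42)/(k - 4)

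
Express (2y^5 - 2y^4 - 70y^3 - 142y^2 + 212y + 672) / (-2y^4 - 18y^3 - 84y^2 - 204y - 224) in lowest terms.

(-y^3 + 6y^2 + 13y - 42)/(y^2 + 4y + 14)

Euclidean algorithm in ℚ[y]:
  2y^5 - 2y^4 - 70y^3 - 142y^2 + 212y + 672 = (-y + 10)(-2y^4 - 18y^3 - 84y^2 - 204y - 224) + (26y^3 + 494y^2 + 2028y + 2912)
  -2y^4 - 18y^3 - 84y^2 - 204y - 224 = (-(1/13)y + 10/13)(26y^3 + 494y^2 + 2028y + 2912) + (-308y^2 - 1540y - 2464)
  26y^3 + 494y^2 + 2028y + 2912 = (-(13/154)y - 13/11)(-308y^2 - 1540y - 2464) + (0)
Last nonzero remainder: -308y^2 - 1540y - 2464. Dividing through by -308 gives the monic gcd y^2 + 5y + 8.
Cancel y^2 + 5y + 8 from numerator and denominator to get the reduced form.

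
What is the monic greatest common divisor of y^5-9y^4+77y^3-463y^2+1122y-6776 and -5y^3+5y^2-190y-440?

y^2-3y+44

Apply the Euclidean algorithm:
  y^5-9y^4+77y^3-463y^2+1122y-6776 = (-(1/5)y^2+(8/5)y-31/5)(-5y^3+5y^2-190y-440) + (-216y^2+648y-9504)
  -5y^3+5y^2-190y-440 = ((5/216)y+5/108)(-216y^2+648y-9504) + (0)
Last nonzero remainder: -216y^2+648y-9504. Dividing through by -216 gives the monic gcd y^2-3y+44.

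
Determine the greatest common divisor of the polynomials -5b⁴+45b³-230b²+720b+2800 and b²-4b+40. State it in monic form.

Euclidean algorithm in ℚ[b]:
  -5b⁴+45b³-230b²+720b+2800 = (-5b²+25b+70)(b²-4b+40) + (0)
The last nonzero remainder b²-4b+40 is already monic.

b²-4b+40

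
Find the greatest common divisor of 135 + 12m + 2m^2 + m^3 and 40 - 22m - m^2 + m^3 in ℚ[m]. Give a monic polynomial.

5 + m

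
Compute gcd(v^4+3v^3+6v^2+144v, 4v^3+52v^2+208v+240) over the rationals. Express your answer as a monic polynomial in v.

Apply the Euclidean algorithm:
  v^4+3v^3+6v^2+144v = ((1/4)v-5/2)(4v^3+52v^2+208v+240) + (84v^2+604v+600)
  4v^3+52v^2+208v+240 = ((1/21)v+122/441)(84v^2+604v+600) + ((5440/441)v+10880/147)
  84v^2+604v+600 = ((9261/1360)v+2205/272)((5440/441)v+10880/147) + (0)
Last nonzero remainder: (5440/441)v+10880/147. Dividing through by 5440/441 gives the monic gcd v+6.

v+6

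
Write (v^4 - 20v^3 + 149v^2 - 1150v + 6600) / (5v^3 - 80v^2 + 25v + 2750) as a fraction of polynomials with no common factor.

(v^2 + v + 60)/(5v + 25)

Apply the Euclidean algorithm:
  v^4 - 20v^3 + 149v^2 - 1150v + 6600 = ((1/5)v - 4/5)(5v^3 - 80v^2 + 25v + 2750) + (80v^2 - 1680v + 8800)
  5v^3 - 80v^2 + 25v + 2750 = ((1/16)v + 5/16)(80v^2 - 1680v + 8800) + (0)
Last nonzero remainder: 80v^2 - 1680v + 8800. Dividing through by 80 gives the monic gcd v^2 - 21v + 110.
Cancel v^2 - 21v + 110 from numerator and denominator to get the reduced form.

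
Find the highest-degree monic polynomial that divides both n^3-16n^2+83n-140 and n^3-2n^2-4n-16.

Apply the Euclidean algorithm:
  n^3-16n^2+83n-140 = (n^3-2n^2-4n-16) + (-14n^2+87n-124)
  n^3-2n^2-4n-16 = (-(1/14)n-59/196)(-14n^2+87n-124) + ((2613/196)n-2613/49)
  -14n^2+87n-124 = (-(2744/2613)n+6076/2613)((2613/196)n-2613/49) + (0)
Last nonzero remainder: (2613/196)n-2613/49. Dividing through by 2613/196 gives the monic gcd n-4.

n-4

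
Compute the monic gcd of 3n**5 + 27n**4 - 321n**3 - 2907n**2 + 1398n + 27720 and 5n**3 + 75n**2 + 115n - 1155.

n**3 + 15n**2 + 23n - 231

Repeated division with remainder:
  3n**5 + 27n**4 - 321n**3 - 2907n**2 + 1398n + 27720 = ((3/5)n**2 - (18/5)n - 24)(5n**3 + 75n**2 + 115n - 1155) + (0)
Last nonzero remainder: 5n**3 + 75n**2 + 115n - 1155. Dividing through by 5 gives the monic gcd n**3 + 15n**2 + 23n - 231.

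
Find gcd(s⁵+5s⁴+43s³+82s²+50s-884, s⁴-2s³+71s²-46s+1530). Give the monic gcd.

s²+2s+34

Euclidean algorithm in ℚ[s]:
  s⁵+5s⁴+43s³+82s²+50s-884 = (s+7)(s⁴-2s³+71s²-46s+1530) + (-14s³-369s²-1158s-11594)
  s⁴-2s³+71s²-46s+1530 = (-(1/14)s+397/196)(-14s³-369s²-1158s-11594) + ((144197/196)s²+(144197/98)s+2451349/98)
  -14s³-369s²-1158s-11594 = (-(2744/144197)s-66836/144197)((144197/196)s²+(144197/98)s+2451349/98) + (0)
Last nonzero remainder: (144197/196)s²+(144197/98)s+2451349/98. Dividing through by 144197/196 gives the monic gcd s²+2s+34.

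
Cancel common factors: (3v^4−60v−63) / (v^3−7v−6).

(3v^2+6v+21)/(v+2)

Euclidean algorithm in ℚ[v]:
  3v^4−60v−63 = (3v)(v^3−7v−6) + (21v^2−42v−63)
  v^3−7v−6 = ((1/21)v+2/21)(21v^2−42v−63) + (0)
Last nonzero remainder: 21v^2−42v−63. Dividing through by 21 gives the monic gcd v^2−2v−3.
Cancel v^2−2v−3 from numerator and denominator to get the reduced form.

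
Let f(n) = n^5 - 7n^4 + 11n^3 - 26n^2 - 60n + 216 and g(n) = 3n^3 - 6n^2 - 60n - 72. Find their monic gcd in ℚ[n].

n^2 - 4n - 12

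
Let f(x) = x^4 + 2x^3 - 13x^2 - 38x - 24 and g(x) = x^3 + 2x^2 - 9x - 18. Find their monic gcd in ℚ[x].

By polynomial division,
  x^4 + 2x^3 - 13x^2 - 38x - 24 = (x)(x^3 + 2x^2 - 9x - 18) + (-4x^2 - 20x - 24)
  x^3 + 2x^2 - 9x - 18 = (-(1/4)x + 3/4)(-4x^2 - 20x - 24) + (0)
Last nonzero remainder: -4x^2 - 20x - 24. Dividing through by -4 gives the monic gcd x^2 + 5x + 6.

x^2 + 5x + 6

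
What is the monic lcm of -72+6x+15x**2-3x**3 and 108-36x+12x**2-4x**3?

216-18x-21x**2+7x**3-5x**4+x**5

Repeated division with remainder:
  -3x**3+15x**2+6x-72 = (3/4)(-4x**3+12x**2-36x+108) + (6x**2+33x-153)
  -4x**3+12x**2-36x+108 = (-(2/3)x+17/3)(6x**2+33x-153) + (-325x+975)
  6x**2+33x-153 = (-(6/325)x-51/325)(-325x+975) + (0)
Last nonzero remainder: -325x+975. Dividing through by -325 gives the monic gcd x-3.
Then lcm(f, g) = f·g / gcd(f, g); expanding and making the result monic gives the answer.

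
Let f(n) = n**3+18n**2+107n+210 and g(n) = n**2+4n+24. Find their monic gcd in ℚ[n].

Apply the Euclidean algorithm:
  n**3+18n**2+107n+210 = (n+14)(n**2+4n+24) + (27n−126)
  n**2+4n+24 = ((1/27)n+26/81)(27n−126) + (580/9)
  27n−126 = ((243/580)n−567/290)(580/9) + (0)
The last nonzero remainder is the constant 580/9, so the polynomials are coprime and gcd = 1.

1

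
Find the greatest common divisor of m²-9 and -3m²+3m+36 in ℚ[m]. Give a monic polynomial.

m+3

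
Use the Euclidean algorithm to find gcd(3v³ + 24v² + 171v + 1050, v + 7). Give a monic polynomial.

Apply the Euclidean algorithm:
  3v³ + 24v² + 171v + 1050 = (3v² + 3v + 150)(v + 7) + (0)
The last nonzero remainder v + 7 is already monic.

v + 7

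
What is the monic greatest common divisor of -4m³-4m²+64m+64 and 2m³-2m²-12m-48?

By polynomial division,
  -4m³-4m²+64m+64 = (-2)(2m³-2m²-12m-48) + (-8m²+40m-32)
  2m³-2m²-12m-48 = (-(1/4)m-1)(-8m²+40m-32) + (20m-80)
  -8m²+40m-32 = (-(2/5)m+2/5)(20m-80) + (0)
Last nonzero remainder: 20m-80. Dividing through by 20 gives the monic gcd m-4.

m-4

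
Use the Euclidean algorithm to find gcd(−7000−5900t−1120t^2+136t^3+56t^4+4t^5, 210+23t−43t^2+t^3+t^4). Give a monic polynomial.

−70−31t+4t^2+t^3

Euclidean algorithm in ℚ[t]:
  4t^5+56t^4+136t^3−1120t^2−5900t−7000 = (4t+52)(t^4+t^3−43t^2+23t+210) + (256t^3+1024t^2−7936t−17920)
  t^4+t^3−43t^2+23t+210 = ((1/256)t−3/256)(256t^3+1024t^2−7936t−17920) + (0)
Last nonzero remainder: 256t^3+1024t^2−7936t−17920. Dividing through by 256 gives the monic gcd t^3+4t^2−31t−70.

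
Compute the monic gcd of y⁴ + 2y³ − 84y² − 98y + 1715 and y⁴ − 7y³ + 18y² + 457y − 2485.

Apply the Euclidean algorithm:
  y⁴ + 2y³ − 84y² − 98y + 1715 = (y⁴ − 7y³ + 18y² + 457y − 2485) + (9y³ − 102y² − 555y + 4200)
  y⁴ − 7y³ + 18y² + 457y − 2485 = ((1/9)y + 13/27)(9y³ − 102y² − 555y + 4200) + ((1159/9)y² + (2318/9)y − 40565/9)
  9y³ − 102y² − 555y + 4200 = ((81/1159)y − 1080/1159)((1159/9)y² + (2318/9)y − 40565/9) + (0)
Last nonzero remainder: (1159/9)y² + (2318/9)y − 40565/9. Dividing through by 1159/9 gives the monic gcd y² + 2y − 35.

y² + 2y − 35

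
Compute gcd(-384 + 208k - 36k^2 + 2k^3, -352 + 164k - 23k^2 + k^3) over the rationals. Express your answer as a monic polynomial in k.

32 - 12k + k^2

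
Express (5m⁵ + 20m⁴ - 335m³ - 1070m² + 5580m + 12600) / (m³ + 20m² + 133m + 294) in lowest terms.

(5m³ - 45m² + 40m + 300)/(m + 7)

Apply the Euclidean algorithm:
  5m⁵ + 20m⁴ - 335m³ - 1070m² + 5580m + 12600 = (5m² - 80m + 600)(m³ + 20m² + 133m + 294) + (-3900m² - 50700m - 163800)
  m³ + 20m² + 133m + 294 = (-(1/3900)m - 7/3900)(-3900m² - 50700m - 163800) + (0)
Last nonzero remainder: -3900m² - 50700m - 163800. Dividing through by -3900 gives the monic gcd m² + 13m + 42.
Cancel m² + 13m + 42 from numerator and denominator to get the reduced form.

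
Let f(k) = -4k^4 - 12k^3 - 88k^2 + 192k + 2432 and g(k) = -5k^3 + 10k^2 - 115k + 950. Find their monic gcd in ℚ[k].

k^2 + 3k + 38

Apply the Euclidean algorithm:
  -4k^4 - 12k^3 - 88k^2 + 192k + 2432 = ((4/5)k + 4)(-5k^3 + 10k^2 - 115k + 950) + (-36k^2 - 108k - 1368)
  -5k^3 + 10k^2 - 115k + 950 = ((5/36)k - 25/36)(-36k^2 - 108k - 1368) + (0)
Last nonzero remainder: -36k^2 - 108k - 1368. Dividing through by -36 gives the monic gcd k^2 + 3k + 38.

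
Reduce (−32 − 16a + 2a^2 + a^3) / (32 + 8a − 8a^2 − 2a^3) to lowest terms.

(4 − a)/(−4 + 2a)

Repeated division with remainder:
  a^3 + 2a^2 − 16a − 32 = (−1/2)(−2a^3 − 8a^2 + 8a + 32) + (−2a^2 − 12a − 16)
  −2a^3 − 8a^2 + 8a + 32 = (a − 2)(−2a^2 − 12a − 16) + (0)
Last nonzero remainder: −2a^2 − 12a − 16. Dividing through by −2 gives the monic gcd a^2 + 6a + 8.
Cancel a^2 + 6a + 8 from numerator and denominator to get the reduced form.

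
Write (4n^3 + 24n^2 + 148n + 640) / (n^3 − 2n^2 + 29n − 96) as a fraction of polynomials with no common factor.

(4n + 20)/(n − 3)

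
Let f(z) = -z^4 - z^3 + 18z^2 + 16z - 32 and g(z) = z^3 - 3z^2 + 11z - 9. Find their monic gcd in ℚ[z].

Euclidean algorithm in ℚ[z]:
  -z^4 - z^3 + 18z^2 + 16z - 32 = (-z - 4)(z^3 - 3z^2 + 11z - 9) + (17z^2 + 51z - 68)
  z^3 - 3z^2 + 11z - 9 = ((1/17)z - 6/17)(17z^2 + 51z - 68) + (33z - 33)
  17z^2 + 51z - 68 = ((17/33)z + 68/33)(33z - 33) + (0)
Last nonzero remainder: 33z - 33. Dividing through by 33 gives the monic gcd z - 1.

z - 1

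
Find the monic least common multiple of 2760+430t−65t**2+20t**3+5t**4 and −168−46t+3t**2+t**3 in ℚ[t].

−3864−50t+177t**2−41t**3−3t**4+t**5

By polynomial division,
  5t**4+20t**3−65t**2+430t+2760 = (5t+5)(t**3+3t**2−46t−168) + (150t**2+1500t+3600)
  t**3+3t**2−46t−168 = ((1/150)t−7/150)(150t**2+1500t+3600) + (0)
Last nonzero remainder: 150t**2+1500t+3600. Dividing through by 150 gives the monic gcd t**2+10t+24.
Then lcm(f, g) = f·g / gcd(f, g); expanding and making the result monic gives the answer.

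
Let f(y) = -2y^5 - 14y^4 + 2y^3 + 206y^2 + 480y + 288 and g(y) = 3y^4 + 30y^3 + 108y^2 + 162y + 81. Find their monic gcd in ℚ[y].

y^3 + 7y^2 + 15y + 9

Repeated division with remainder:
  -2y^5 - 14y^4 + 2y^3 + 206y^2 + 480y + 288 = (-(2/3)y + 2)(3y^4 + 30y^3 + 108y^2 + 162y + 81) + (14y^3 + 98y^2 + 210y + 126)
  3y^4 + 30y^3 + 108y^2 + 162y + 81 = ((3/14)y + 9/14)(14y^3 + 98y^2 + 210y + 126) + (0)
Last nonzero remainder: 14y^3 + 98y^2 + 210y + 126. Dividing through by 14 gives the monic gcd y^3 + 7y^2 + 15y + 9.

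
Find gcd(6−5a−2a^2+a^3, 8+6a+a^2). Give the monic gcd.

2+a

Euclidean algorithm in ℚ[a]:
  a^3−2a^2−5a+6 = (a−8)(a^2+6a+8) + (35a+70)
  a^2+6a+8 = ((1/35)a+4/35)(35a+70) + (0)
Last nonzero remainder: 35a+70. Dividing through by 35 gives the monic gcd a+2.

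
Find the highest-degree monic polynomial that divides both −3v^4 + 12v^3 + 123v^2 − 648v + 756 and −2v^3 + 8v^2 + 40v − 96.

v^2 − 8v + 12

Apply the Euclidean algorithm:
  −3v^4 + 12v^3 + 123v^2 − 648v + 756 = ((3/2)v)(−2v^3 + 8v^2 + 40v − 96) + (63v^2 − 504v + 756)
  −2v^3 + 8v^2 + 40v − 96 = (−(2/63)v − 8/63)(63v^2 − 504v + 756) + (0)
Last nonzero remainder: 63v^2 − 504v + 756. Dividing through by 63 gives the monic gcd v^2 − 8v + 12.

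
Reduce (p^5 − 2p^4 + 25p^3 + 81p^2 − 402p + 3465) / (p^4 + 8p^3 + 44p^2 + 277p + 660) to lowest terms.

(p^2 − 6p + 21)/(p + 4)

Euclidean algorithm in ℚ[p]:
  p^5 − 2p^4 + 25p^3 + 81p^2 − 402p + 3465 = (p − 10)(p^4 + 8p^3 + 44p^2 + 277p + 660) + (61p^3 + 244p^2 + 1708p + 10065)
  p^4 + 8p^3 + 44p^2 + 277p + 660 = ((1/61)p + 4/61)(61p^3 + 244p^2 + 1708p + 10065) + (0)
Last nonzero remainder: 61p^3 + 244p^2 + 1708p + 10065. Dividing through by 61 gives the monic gcd p^3 + 4p^2 + 28p + 165.
Cancel p^3 + 4p^2 + 28p + 165 from numerator and denominator to get the reduced form.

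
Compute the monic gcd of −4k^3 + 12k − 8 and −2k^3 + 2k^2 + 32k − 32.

k − 1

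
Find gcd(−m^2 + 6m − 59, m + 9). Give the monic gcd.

1

By polynomial division,
  −m^2 + 6m − 59 = (−m + 15)(m + 9) + (−194)
  m + 9 = (−(1/194)m − 9/194)(−194) + (0)
The last nonzero remainder is the constant −194, so the polynomials are coprime and gcd = 1.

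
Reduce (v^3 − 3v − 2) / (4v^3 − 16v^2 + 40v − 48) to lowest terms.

(v^2 + 2v + 1)/(4v^2 − 8v + 24)

By polynomial division,
  v^3 − 3v − 2 = (1/4)(4v^3 − 16v^2 + 40v − 48) + (4v^2 − 13v + 10)
  4v^3 − 16v^2 + 40v − 48 = (v − 3/4)(4v^2 − 13v + 10) + ((81/4)v − 81/2)
  4v^2 − 13v + 10 = ((16/81)v − 20/81)((81/4)v − 81/2) + (0)
Last nonzero remainder: (81/4)v − 81/2. Dividing through by 81/4 gives the monic gcd v − 2.
Cancel v − 2 from numerator and denominator to get the reduced form.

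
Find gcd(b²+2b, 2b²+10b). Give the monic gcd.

Apply the Euclidean algorithm:
  b²+2b = (1/2)(2b²+10b) + (-3b)
  2b²+10b = (-(2/3)b-10/3)(-3b) + (0)
Last nonzero remainder: -3b. Dividing through by -3 gives the monic gcd b.

b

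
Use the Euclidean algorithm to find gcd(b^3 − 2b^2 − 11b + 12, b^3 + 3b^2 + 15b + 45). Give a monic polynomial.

b + 3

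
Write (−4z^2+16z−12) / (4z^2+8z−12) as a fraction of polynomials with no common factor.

(−z+3)/(z+3)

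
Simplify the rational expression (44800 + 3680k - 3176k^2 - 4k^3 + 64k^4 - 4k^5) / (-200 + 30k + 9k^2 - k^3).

(896 - 16k - 44k^2 + 4k^3)/(-4 + k)

Repeated division with remainder:
  -4k^5 + 64k^4 - 4k^3 - 3176k^2 + 3680k + 44800 = (4k^2 - 28k - 128)(-k^3 + 9k^2 + 30k - 200) + (-384k^2 + 1920k + 19200)
  -k^3 + 9k^2 + 30k - 200 = ((1/384)k - 1/96)(-384k^2 + 1920k + 19200) + (0)
Last nonzero remainder: -384k^2 + 1920k + 19200. Dividing through by -384 gives the monic gcd k^2 - 5k - 50.
Cancel k^2 - 5k - 50 from numerator and denominator to get the reduced form.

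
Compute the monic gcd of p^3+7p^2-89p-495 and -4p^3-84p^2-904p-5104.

p+11

Apply the Euclidean algorithm:
  p^3+7p^2-89p-495 = (-1/4)(-4p^3-84p^2-904p-5104) + (-14p^2-315p-1771)
  -4p^3-84p^2-904p-5104 = ((2/7)p-3/7)(-14p^2-315p-1771) + (-533p-5863)
  -14p^2-315p-1771 = ((14/533)p+161/533)(-533p-5863) + (0)
Last nonzero remainder: -533p-5863. Dividing through by -533 gives the monic gcd p+11.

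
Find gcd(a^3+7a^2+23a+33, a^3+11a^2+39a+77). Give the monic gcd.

a^2+4a+11

Apply the Euclidean algorithm:
  a^3+7a^2+23a+33 = (a^3+11a^2+39a+77) + (−4a^2−16a−44)
  a^3+11a^2+39a+77 = (−(1/4)a−7/4)(−4a^2−16a−44) + (0)
Last nonzero remainder: −4a^2−16a−44. Dividing through by −4 gives the monic gcd a^2+4a+11.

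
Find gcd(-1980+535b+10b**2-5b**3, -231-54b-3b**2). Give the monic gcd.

11+b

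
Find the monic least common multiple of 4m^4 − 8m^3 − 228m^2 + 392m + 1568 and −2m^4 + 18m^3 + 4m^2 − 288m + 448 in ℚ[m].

m^6 − 69m^4 + 1044m^2 − 3136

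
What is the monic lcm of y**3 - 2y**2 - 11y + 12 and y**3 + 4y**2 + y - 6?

y**4 - 15y**2 - 10y + 24

Apply the Euclidean algorithm:
  y**3 - 2y**2 - 11y + 12 = (y**3 + 4y**2 + y - 6) + (-6y**2 - 12y + 18)
  y**3 + 4y**2 + y - 6 = (-(1/6)y - 1/3)(-6y**2 - 12y + 18) + (0)
Last nonzero remainder: -6y**2 - 12y + 18. Dividing through by -6 gives the monic gcd y**2 + 2y - 3.
Then lcm(f, g) = f·g / gcd(f, g); expanding and making the result monic gives the answer.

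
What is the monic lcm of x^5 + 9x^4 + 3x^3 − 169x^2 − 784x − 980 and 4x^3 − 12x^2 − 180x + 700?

Euclidean algorithm in ℚ[x]:
  x^5 + 9x^4 + 3x^3 − 169x^2 − 784x − 980 = ((1/4)x^2 + 3x + 21)(4x^3 − 12x^2 − 180x + 700) + (448x^2 + 896x − 15680)
  4x^3 − 12x^2 − 180x + 700 = ((1/112)x − 5/112)(448x^2 + 896x − 15680) + (0)
Last nonzero remainder: 448x^2 + 896x − 15680. Dividing through by 448 gives the monic gcd x^2 + 2x − 35.
Then lcm(f, g) = f·g / gcd(f, g); expanding and making the result monic gives the answer.

x^6 + 4x^5 − 42x^4 − 184x^3 + 61x^2 + 2940x + 4900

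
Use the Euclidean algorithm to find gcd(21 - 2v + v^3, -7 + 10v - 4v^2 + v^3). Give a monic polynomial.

Apply the Euclidean algorithm:
  v^3 - 2v + 21 = (v^3 - 4v^2 + 10v - 7) + (4v^2 - 12v + 28)
  v^3 - 4v^2 + 10v - 7 = ((1/4)v - 1/4)(4v^2 - 12v + 28) + (0)
Last nonzero remainder: 4v^2 - 12v + 28. Dividing through by 4 gives the monic gcd v^2 - 3v + 7.

7 - 3v + v^2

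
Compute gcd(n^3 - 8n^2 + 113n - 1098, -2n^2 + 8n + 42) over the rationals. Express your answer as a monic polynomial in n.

1

Euclidean algorithm in ℚ[n]:
  n^3 - 8n^2 + 113n - 1098 = (-(1/2)n + 2)(-2n^2 + 8n + 42) + (118n - 1182)
  -2n^2 + 8n + 42 = (-(1/59)n - 355/3481)(118n - 1182) + (-273408/3481)
  118n - 1182 = (-(205379/136704)n + 685757/45568)(-273408/3481) + (0)
The last nonzero remainder is the constant -273408/3481, so the polynomials are coprime and gcd = 1.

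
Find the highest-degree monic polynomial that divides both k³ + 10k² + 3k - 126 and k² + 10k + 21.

k + 7

Euclidean algorithm in ℚ[k]:
  k³ + 10k² + 3k - 126 = (k)(k² + 10k + 21) + (-18k - 126)
  k² + 10k + 21 = (-(1/18)k - 1/6)(-18k - 126) + (0)
Last nonzero remainder: -18k - 126. Dividing through by -18 gives the monic gcd k + 7.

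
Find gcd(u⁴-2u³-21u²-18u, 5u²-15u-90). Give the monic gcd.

u²-3u-18

Apply the Euclidean algorithm:
  u⁴-2u³-21u²-18u = ((1/5)u²+(1/5)u)(5u²-15u-90) + (0)
Last nonzero remainder: 5u²-15u-90. Dividing through by 5 gives the monic gcd u²-3u-18.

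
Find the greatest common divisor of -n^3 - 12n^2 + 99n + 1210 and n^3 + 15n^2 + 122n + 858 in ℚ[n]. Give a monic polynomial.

n + 11

Apply the Euclidean algorithm:
  -n^3 - 12n^2 + 99n + 1210 = (-1)(n^3 + 15n^2 + 122n + 858) + (3n^2 + 221n + 2068)
  n^3 + 15n^2 + 122n + 858 = ((1/3)n - 176/9)(3n^2 + 221n + 2068) + ((33790/9)n + 371690/9)
  3n^2 + 221n + 2068 = ((27/33790)n + 846/16895)((33790/9)n + 371690/9) + (0)
Last nonzero remainder: (33790/9)n + 371690/9. Dividing through by 33790/9 gives the monic gcd n + 11.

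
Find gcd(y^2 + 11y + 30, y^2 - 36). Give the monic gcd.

y + 6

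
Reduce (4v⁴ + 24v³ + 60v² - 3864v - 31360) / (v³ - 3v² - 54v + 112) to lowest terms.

Repeated division with remainder:
  4v⁴ + 24v³ + 60v² - 3864v - 31360 = (4v + 36)(v³ - 3v² - 54v + 112) + (384v² - 2368v - 35392)
  v³ - 3v² - 54v + 112 = ((1/384)v + 19/2304)(384v² - 2368v - 35392) + ((2077/36)v + 14539/36)
  384v² - 2368v - 35392 = ((13824/2077)v - 182016/2077)((2077/36)v + 14539/36) + (0)
Last nonzero remainder: (2077/36)v + 14539/36. Dividing through by 2077/36 gives the monic gcd v + 7.
Cancel v + 7 from numerator and denominator to get the reduced form.

(4v³ - 4v² + 88v - 4480)/(v² - 10v + 16)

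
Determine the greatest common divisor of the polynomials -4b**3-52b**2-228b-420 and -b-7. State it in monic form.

b+7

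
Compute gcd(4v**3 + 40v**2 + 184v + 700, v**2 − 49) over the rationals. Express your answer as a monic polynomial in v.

By polynomial division,
  4v**3 + 40v**2 + 184v + 700 = (4v + 40)(v**2 − 49) + (380v + 2660)
  v**2 − 49 = ((1/380)v − 7/380)(380v + 2660) + (0)
Last nonzero remainder: 380v + 2660. Dividing through by 380 gives the monic gcd v + 7.

v + 7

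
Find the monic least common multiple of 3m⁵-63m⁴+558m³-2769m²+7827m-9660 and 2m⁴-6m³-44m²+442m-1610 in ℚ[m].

Euclidean algorithm in ℚ[m]:
  3m⁵-63m⁴+558m³-2769m²+7827m-9660 = ((3/2)m-27)(2m⁴-6m³-44m²+442m-1610) + (462m³-4620m²+22176m-53130)
  2m⁴-6m³-44m²+442m-1610 = ((1/231)m+1/33)(462m³-4620m²+22176m-53130) + (0)
Last nonzero remainder: 462m³-4620m²+22176m-53130. Dividing through by 462 gives the monic gcd m³-10m²+48m-115.
Then lcm(f, g) = f·g / gcd(f, g); expanding and making the result monic gives the answer.

m⁶-14m⁵+39m⁴+379m³-3852m²+15043m-22540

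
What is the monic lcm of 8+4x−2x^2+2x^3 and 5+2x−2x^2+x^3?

20−2x−7x^2+10x^3−4x^4+x^5

By polynomial division,
  2x^3−2x^2+4x+8 = (2)(x^3−2x^2+2x+5) + (2x^2−2)
  x^3−2x^2+2x+5 = ((1/2)x−1)(2x^2−2) + (3x+3)
  2x^2−2 = ((2/3)x−2/3)(3x+3) + (0)
Last nonzero remainder: 3x+3. Dividing through by 3 gives the monic gcd x+1.
Then lcm(f, g) = f·g / gcd(f, g); expanding and making the result monic gives the answer.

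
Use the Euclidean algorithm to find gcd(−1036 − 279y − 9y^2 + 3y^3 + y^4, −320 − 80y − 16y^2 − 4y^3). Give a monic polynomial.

By polynomial division,
  y^4 + 3y^3 − 9y^2 − 279y − 1036 = (−(1/4)y + 1/4)(−4y^3 − 16y^2 − 80y − 320) + (−25y^2 − 339y − 956)
  −4y^3 − 16y^2 − 80y − 320 = ((4/25)y − 956/625)(−25y^2 − 339y − 956) + (−(278484/625)y − 1113936/625)
  −25y^2 − 339y − 956 = ((15625/278484)y + 149375/278484)(−(278484/625)y − 1113936/625) + (0)
Last nonzero remainder: −(278484/625)y − 1113936/625. Dividing through by −278484/625 gives the monic gcd y + 4.

4 + y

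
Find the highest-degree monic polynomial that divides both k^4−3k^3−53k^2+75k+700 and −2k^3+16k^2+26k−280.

k^3−8k^2−13k+140

By polynomial division,
  k^4−3k^3−53k^2+75k+700 = (−(1/2)k−5/2)(−2k^3+16k^2+26k−280) + (0)
Last nonzero remainder: −2k^3+16k^2+26k−280. Dividing through by −2 gives the monic gcd k^3−8k^2−13k+140.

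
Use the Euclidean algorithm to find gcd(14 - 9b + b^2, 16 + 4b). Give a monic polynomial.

1

Euclidean algorithm in ℚ[b]:
  b^2 - 9b + 14 = ((1/4)b - 13/4)(4b + 16) + (66)
  4b + 16 = ((2/33)b + 8/33)(66) + (0)
The last nonzero remainder is the constant 66, so the polynomials are coprime and gcd = 1.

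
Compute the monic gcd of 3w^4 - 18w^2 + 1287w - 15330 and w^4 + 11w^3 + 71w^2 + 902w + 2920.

Repeated division with remainder:
  3w^4 - 18w^2 + 1287w - 15330 = (3)(w^4 + 11w^3 + 71w^2 + 902w + 2920) + (-33w^3 - 231w^2 - 1419w - 24090)
  w^4 + 11w^3 + 71w^2 + 902w + 2920 = (-(1/33)w - 4/33)(-33w^3 - 231w^2 - 1419w - 24090) + (0)
Last nonzero remainder: -33w^3 - 231w^2 - 1419w - 24090. Dividing through by -33 gives the monic gcd w^3 + 7w^2 + 43w + 730.

w^3 + 7w^2 + 43w + 730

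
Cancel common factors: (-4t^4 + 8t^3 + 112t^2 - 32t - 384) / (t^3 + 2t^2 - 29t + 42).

Euclidean algorithm in ℚ[t]:
  -4t^4 + 8t^3 + 112t^2 - 32t - 384 = (-4t + 16)(t^3 + 2t^2 - 29t + 42) + (-36t^2 + 600t - 1056)
  t^3 + 2t^2 - 29t + 42 = (-(1/36)t - 14/27)(-36t^2 + 600t - 1056) + ((2275/9)t - 4550/9)
  -36t^2 + 600t - 1056 = (-(324/2275)t + 4752/2275)((2275/9)t - 4550/9) + (0)
Last nonzero remainder: (2275/9)t - 4550/9. Dividing through by 2275/9 gives the monic gcd t - 2.
Cancel t - 2 from numerator and denominator to get the reduced form.

(-4t^3 + 112t + 192)/(t^2 + 4t - 21)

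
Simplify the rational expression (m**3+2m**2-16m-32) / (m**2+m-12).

(m**2-2m-8)/(m-3)

By polynomial division,
  m**3+2m**2-16m-32 = (m+1)(m**2+m-12) + (-5m-20)
  m**2+m-12 = (-(1/5)m+3/5)(-5m-20) + (0)
Last nonzero remainder: -5m-20. Dividing through by -5 gives the monic gcd m+4.
Cancel m+4 from numerator and denominator to get the reduced form.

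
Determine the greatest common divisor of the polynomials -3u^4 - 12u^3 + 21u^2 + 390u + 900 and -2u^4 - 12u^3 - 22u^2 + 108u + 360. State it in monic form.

u^3 + 9u^2 + 38u + 60

Apply the Euclidean algorithm:
  -3u^4 - 12u^3 + 21u^2 + 390u + 900 = (3/2)(-2u^4 - 12u^3 - 22u^2 + 108u + 360) + (6u^3 + 54u^2 + 228u + 360)
  -2u^4 - 12u^3 - 22u^2 + 108u + 360 = (-(1/3)u + 1)(6u^3 + 54u^2 + 228u + 360) + (0)
Last nonzero remainder: 6u^3 + 54u^2 + 228u + 360. Dividing through by 6 gives the monic gcd u^3 + 9u^2 + 38u + 60.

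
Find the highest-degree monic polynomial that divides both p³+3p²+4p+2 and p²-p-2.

By polynomial division,
  p³+3p²+4p+2 = (p+4)(p²-p-2) + (10p+10)
  p²-p-2 = ((1/10)p-1/5)(10p+10) + (0)
Last nonzero remainder: 10p+10. Dividing through by 10 gives the monic gcd p+1.

p+1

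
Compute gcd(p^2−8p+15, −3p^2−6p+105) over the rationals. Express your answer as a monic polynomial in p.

p−5

Repeated division with remainder:
  p^2−8p+15 = (−1/3)(−3p^2−6p+105) + (−10p+50)
  −3p^2−6p+105 = ((3/10)p+21/10)(−10p+50) + (0)
Last nonzero remainder: −10p+50. Dividing through by −10 gives the monic gcd p−5.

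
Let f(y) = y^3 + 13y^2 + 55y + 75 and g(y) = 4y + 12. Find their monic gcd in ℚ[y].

Apply the Euclidean algorithm:
  y^3 + 13y^2 + 55y + 75 = ((1/4)y^2 + (5/2)y + 25/4)(4y + 12) + (0)
Last nonzero remainder: 4y + 12. Dividing through by 4 gives the monic gcd y + 3.

y + 3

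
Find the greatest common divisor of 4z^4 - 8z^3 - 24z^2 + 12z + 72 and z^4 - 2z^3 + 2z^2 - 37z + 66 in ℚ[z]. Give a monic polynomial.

By polynomial division,
  4z^4 - 8z^3 - 24z^2 + 12z + 72 = (4)(z^4 - 2z^3 + 2z^2 - 37z + 66) + (-32z^2 + 160z - 192)
  z^4 - 2z^3 + 2z^2 - 37z + 66 = (-(1/32)z^2 - (3/32)z - 11/32)(-32z^2 + 160z - 192) + (0)
Last nonzero remainder: -32z^2 + 160z - 192. Dividing through by -32 gives the monic gcd z^2 - 5z + 6.

z^2 - 5z + 6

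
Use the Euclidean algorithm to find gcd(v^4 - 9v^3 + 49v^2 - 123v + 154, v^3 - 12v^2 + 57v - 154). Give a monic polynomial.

Repeated division with remainder:
  v^4 - 9v^3 + 49v^2 - 123v + 154 = (v + 3)(v^3 - 12v^2 + 57v - 154) + (28v^2 - 140v + 616)
  v^3 - 12v^2 + 57v - 154 = ((1/28)v - 1/4)(28v^2 - 140v + 616) + (0)
Last nonzero remainder: 28v^2 - 140v + 616. Dividing through by 28 gives the monic gcd v^2 - 5v + 22.

v^2 - 5v + 22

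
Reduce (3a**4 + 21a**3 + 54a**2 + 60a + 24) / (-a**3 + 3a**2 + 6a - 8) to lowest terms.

By polynomial division,
  3a**4 + 21a**3 + 54a**2 + 60a + 24 = (-3a - 30)(-a**3 + 3a**2 + 6a - 8) + (162a**2 + 216a - 216)
  -a**3 + 3a**2 + 6a - 8 = (-(1/162)a + 13/486)(162a**2 + 216a - 216) + (-(10/9)a - 20/9)
  162a**2 + 216a - 216 = (-(729/5)a + 486/5)(-(10/9)a - 20/9) + (0)
Last nonzero remainder: -(10/9)a - 20/9. Dividing through by -10/9 gives the monic gcd a + 2.
Cancel a + 2 from numerator and denominator to get the reduced form.

(-3a**3 - 15a**2 - 24a - 12)/(a**2 - 5a + 4)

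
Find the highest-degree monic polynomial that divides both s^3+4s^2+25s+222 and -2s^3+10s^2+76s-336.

s+6

Euclidean algorithm in ℚ[s]:
  s^3+4s^2+25s+222 = (-1/2)(-2s^3+10s^2+76s-336) + (9s^2+63s+54)
  -2s^3+10s^2+76s-336 = (-(2/9)s+8/3)(9s^2+63s+54) + (-80s-480)
  9s^2+63s+54 = (-(9/80)s-9/80)(-80s-480) + (0)
Last nonzero remainder: -80s-480. Dividing through by -80 gives the monic gcd s+6.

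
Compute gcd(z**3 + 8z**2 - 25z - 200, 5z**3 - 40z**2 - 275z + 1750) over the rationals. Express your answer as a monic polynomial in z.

By polynomial division,
  z**3 + 8z**2 - 25z - 200 = (1/5)(5z**3 - 40z**2 - 275z + 1750) + (16z**2 + 30z - 550)
  5z**3 - 40z**2 - 275z + 1750 = ((5/16)z - 395/128)(16z**2 + 30z - 550) + (-(675/64)z + 3375/64)
  16z**2 + 30z - 550 = (-(1024/675)z - 1408/135)(-(675/64)z + 3375/64) + (0)
Last nonzero remainder: -(675/64)z + 3375/64. Dividing through by -675/64 gives the monic gcd z - 5.

z - 5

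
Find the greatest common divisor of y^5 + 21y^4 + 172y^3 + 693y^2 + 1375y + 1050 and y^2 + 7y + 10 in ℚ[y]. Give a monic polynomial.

By polynomial division,
  y^5 + 21y^4 + 172y^3 + 693y^2 + 1375y + 1050 = (y^3 + 14y^2 + 64y + 105)(y^2 + 7y + 10) + (0)
The last nonzero remainder y^2 + 7y + 10 is already monic.

y^2 + 7y + 10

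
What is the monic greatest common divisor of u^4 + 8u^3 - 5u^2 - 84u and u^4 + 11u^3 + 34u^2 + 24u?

Euclidean algorithm in ℚ[u]:
  u^4 + 8u^3 - 5u^2 - 84u = (u^4 + 11u^3 + 34u^2 + 24u) + (-3u^3 - 39u^2 - 108u)
  u^4 + 11u^3 + 34u^2 + 24u = (-(1/3)u + 2/3)(-3u^3 - 39u^2 - 108u) + (24u^2 + 96u)
  -3u^3 - 39u^2 - 108u = (-(1/8)u - 9/8)(24u^2 + 96u) + (0)
Last nonzero remainder: 24u^2 + 96u. Dividing through by 24 gives the monic gcd u^2 + 4u.

u^2 + 4u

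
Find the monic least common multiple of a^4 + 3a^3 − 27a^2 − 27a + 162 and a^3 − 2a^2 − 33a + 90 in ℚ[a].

a^5 − 2a^4 − 42a^3 + 108a^2 + 297a − 810

Euclidean algorithm in ℚ[a]:
  a^4 + 3a^3 − 27a^2 − 27a + 162 = (a + 5)(a^3 − 2a^2 − 33a + 90) + (16a^2 + 48a − 288)
  a^3 − 2a^2 − 33a + 90 = ((1/16)a − 5/16)(16a^2 + 48a − 288) + (0)
Last nonzero remainder: 16a^2 + 48a − 288. Dividing through by 16 gives the monic gcd a^2 + 3a − 18.
Then lcm(f, g) = f·g / gcd(f, g); expanding and making the result monic gives the answer.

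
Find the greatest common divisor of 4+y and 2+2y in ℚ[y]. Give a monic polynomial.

By polynomial division,
  y+4 = (1/2)(2y+2) + (3)
  2y+2 = ((2/3)y+2/3)(3) + (0)
The last nonzero remainder is the constant 3, so the polynomials are coprime and gcd = 1.

1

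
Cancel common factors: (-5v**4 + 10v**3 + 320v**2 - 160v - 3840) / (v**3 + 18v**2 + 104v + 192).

(-5v**2 + 60v - 160)/(v + 8)

Repeated division with remainder:
  -5v**4 + 10v**3 + 320v**2 - 160v - 3840 = (-5v + 100)(v**3 + 18v**2 + 104v + 192) + (-960v**2 - 9600v - 23040)
  v**3 + 18v**2 + 104v + 192 = (-(1/960)v - 1/120)(-960v**2 - 9600v - 23040) + (0)
Last nonzero remainder: -960v**2 - 9600v - 23040. Dividing through by -960 gives the monic gcd v**2 + 10v + 24.
Cancel v**2 + 10v + 24 from numerator and denominator to get the reduced form.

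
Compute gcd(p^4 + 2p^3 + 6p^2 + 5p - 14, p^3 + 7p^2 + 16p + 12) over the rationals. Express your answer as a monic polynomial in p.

Apply the Euclidean algorithm:
  p^4 + 2p^3 + 6p^2 + 5p - 14 = (p - 5)(p^3 + 7p^2 + 16p + 12) + (25p^2 + 73p + 46)
  p^3 + 7p^2 + 16p + 12 = ((1/25)p + 102/625)(25p^2 + 73p + 46) + ((1404/625)p + 2808/625)
  25p^2 + 73p + 46 = ((15625/1404)p + 14375/1404)((1404/625)p + 2808/625) + (0)
Last nonzero remainder: (1404/625)p + 2808/625. Dividing through by 1404/625 gives the monic gcd p + 2.

p + 2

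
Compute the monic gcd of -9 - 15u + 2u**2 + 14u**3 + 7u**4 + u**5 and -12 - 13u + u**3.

3 + 4u + u**2

Apply the Euclidean algorithm:
  u**5 + 7u**4 + 14u**3 + 2u**2 - 15u - 9 = (u**2 + 7u + 27)(u**3 - 13u - 12) + (105u**2 + 420u + 315)
  u**3 - 13u - 12 = ((1/105)u - 4/105)(105u**2 + 420u + 315) + (0)
Last nonzero remainder: 105u**2 + 420u + 315. Dividing through by 105 gives the monic gcd u**2 + 4u + 3.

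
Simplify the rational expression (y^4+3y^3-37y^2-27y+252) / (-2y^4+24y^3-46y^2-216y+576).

Euclidean algorithm in ℚ[y]:
  y^4+3y^3-37y^2-27y+252 = (-1/2)(-2y^4+24y^3-46y^2-216y+576) + (15y^3-60y^2-135y+540)
  -2y^4+24y^3-46y^2-216y+576 = (-(2/15)y+16/15)(15y^3-60y^2-135y+540) + (0)
Last nonzero remainder: 15y^3-60y^2-135y+540. Dividing through by 15 gives the monic gcd y^3-4y^2-9y+36.
Cancel y^3-4y^2-9y+36 from numerator and denominator to get the reduced form.

(-y-7)/(2y-16)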